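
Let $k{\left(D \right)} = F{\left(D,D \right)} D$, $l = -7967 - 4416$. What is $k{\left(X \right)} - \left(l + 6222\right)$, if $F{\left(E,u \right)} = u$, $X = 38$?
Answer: $7605$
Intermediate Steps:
$l = -12383$
$k{\left(D \right)} = D^{2}$ ($k{\left(D \right)} = D D = D^{2}$)
$k{\left(X \right)} - \left(l + 6222\right) = 38^{2} - \left(-12383 + 6222\right) = 1444 - -6161 = 1444 + 6161 = 7605$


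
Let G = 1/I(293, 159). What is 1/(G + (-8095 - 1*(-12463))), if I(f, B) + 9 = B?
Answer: 150/655201 ≈ 0.00022894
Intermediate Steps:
I(f, B) = -9 + B
G = 1/150 (G = 1/(-9 + 159) = 1/150 ≈ 0.0066667)
1/(G + (-8095 - 1*(-12463))) = 1/(1/150 + (-8095 - 1*(-12463))) = 1/(1/150 + (-8095 + 12463)) = 1/(1/150 + 4368) = 1/(655201/150) = 150/655201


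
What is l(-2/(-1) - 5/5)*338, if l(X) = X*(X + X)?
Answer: 676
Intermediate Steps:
l(X) = 2*X² (l(X) = X*(2*X) = 2*X²)
l(-2/(-1) - 5/5)*338 = (2*(-2/(-1) - 5/5)²)*338 = (2*(-2*(-1) - 5*⅕)²)*338 = (2*(2 - 1)²)*338 = (2*1²)*338 = (2*1)*338 = 2*338 = 676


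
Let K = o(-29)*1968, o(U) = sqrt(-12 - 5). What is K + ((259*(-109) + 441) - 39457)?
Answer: -67247 + 1968*I*sqrt(17) ≈ -67247.0 + 8114.3*I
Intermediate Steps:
o(U) = I*sqrt(17) (o(U) = sqrt(-17) = I*sqrt(17))
K = 1968*I*sqrt(17) (K = (I*sqrt(17))*1968 = 1968*I*sqrt(17) ≈ 8114.3*I)
K + ((259*(-109) + 441) - 39457) = 1968*I*sqrt(17) + ((259*(-109) + 441) - 39457) = 1968*I*sqrt(17) + ((-28231 + 441) - 39457) = 1968*I*sqrt(17) + (-27790 - 39457) = 1968*I*sqrt(17) - 67247 = -67247 + 1968*I*sqrt(17)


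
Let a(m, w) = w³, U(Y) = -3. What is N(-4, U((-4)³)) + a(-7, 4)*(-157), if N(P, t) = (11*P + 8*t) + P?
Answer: -10120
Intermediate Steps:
N(P, t) = 8*t + 12*P (N(P, t) = (8*t + 11*P) + P = 8*t + 12*P)
N(-4, U((-4)³)) + a(-7, 4)*(-157) = (8*(-3) + 12*(-4)) + 4³*(-157) = (-24 - 48) + 64*(-157) = -72 - 10048 = -10120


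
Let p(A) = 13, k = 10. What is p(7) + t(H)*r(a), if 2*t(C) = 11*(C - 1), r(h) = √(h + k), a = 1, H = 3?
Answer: 13 + 11*√11 ≈ 49.483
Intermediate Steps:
r(h) = √(10 + h) (r(h) = √(h + 10) = √(10 + h))
t(C) = -11/2 + 11*C/2 (t(C) = (11*(C - 1))/2 = (11*(-1 + C))/2 = (-11 + 11*C)/2 = -11/2 + 11*C/2)
p(7) + t(H)*r(a) = 13 + (-11/2 + (11/2)*3)*√(10 + 1) = 13 + (-11/2 + 33/2)*√11 = 13 + 11*√11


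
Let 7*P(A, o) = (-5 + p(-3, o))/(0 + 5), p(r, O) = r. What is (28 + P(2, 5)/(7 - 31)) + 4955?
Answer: 523216/105 ≈ 4983.0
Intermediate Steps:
P(A, o) = -8/35 (P(A, o) = ((-5 - 3)/(0 + 5))/7 = (-8/5)/7 = (-8*1/5)/7 = (1/7)*(-8/5) = -8/35)
(28 + P(2, 5)/(7 - 31)) + 4955 = (28 - 8/(35*(7 - 31))) + 4955 = (28 - 8/35/(-24)) + 4955 = (28 - 8/35*(-1/24)) + 4955 = (28 + 1/105) + 4955 = 2941/105 + 4955 = 523216/105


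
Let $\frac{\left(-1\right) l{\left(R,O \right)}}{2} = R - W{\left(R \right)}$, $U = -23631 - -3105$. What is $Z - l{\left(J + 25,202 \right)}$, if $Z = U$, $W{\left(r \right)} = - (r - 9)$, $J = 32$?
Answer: $-20316$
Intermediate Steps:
$U = -20526$ ($U = -23631 + 3105 = -20526$)
$W{\left(r \right)} = 9 - r$ ($W{\left(r \right)} = - (-9 + r) = 9 - r$)
$Z = -20526$
$l{\left(R,O \right)} = 18 - 4 R$ ($l{\left(R,O \right)} = - 2 \left(R - \left(9 - R\right)\right) = - 2 \left(R + \left(-9 + R\right)\right) = - 2 \left(-9 + 2 R\right) = 18 - 4 R$)
$Z - l{\left(J + 25,202 \right)} = -20526 - \left(18 - 4 \left(32 + 25\right)\right) = -20526 - \left(18 - 228\right) = -20526 - -210 = -20526 + 210 = -20316$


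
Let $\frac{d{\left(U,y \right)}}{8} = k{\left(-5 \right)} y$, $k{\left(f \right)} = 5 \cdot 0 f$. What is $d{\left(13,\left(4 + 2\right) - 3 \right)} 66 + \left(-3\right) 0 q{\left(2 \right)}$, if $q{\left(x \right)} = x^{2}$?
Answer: $0$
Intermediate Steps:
$k{\left(f \right)} = 0$ ($k{\left(f \right)} = 5 \cdot 0 = 0$)
$d{\left(U,y \right)} = 0$ ($d{\left(U,y \right)} = 8 \cdot 0 y = 8 \cdot 0 = 0$)
$d{\left(13,\left(4 + 2\right) - 3 \right)} 66 + \left(-3\right) 0 q{\left(2 \right)} = 0 \cdot 66 + \left(-3\right) 0 \cdot 2^{2} = 0 + 0 \cdot 4 = 0 + 0 = 0$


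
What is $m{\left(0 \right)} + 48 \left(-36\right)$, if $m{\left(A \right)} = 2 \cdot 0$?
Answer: $-1728$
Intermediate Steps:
$m{\left(A \right)} = 0$
$m{\left(0 \right)} + 48 \left(-36\right) = 0 + 48 \left(-36\right) = 0 - 1728 = -1728$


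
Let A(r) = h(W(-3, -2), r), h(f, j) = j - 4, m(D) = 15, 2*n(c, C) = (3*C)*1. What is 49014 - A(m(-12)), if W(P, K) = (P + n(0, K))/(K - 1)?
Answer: 49003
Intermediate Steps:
n(c, C) = 3*C/2 (n(c, C) = ((3*C)*1)/2 = (3*C)/2 = 3*C/2)
W(P, K) = (P + 3*K/2)/(-1 + K) (W(P, K) = (P + 3*K/2)/(K - 1) = (P + 3*K/2)/(-1 + K))
h(f, j) = -4 + j
A(r) = -4 + r
49014 - A(m(-12)) = 49014 - (-4 + 15) = 49014 - 1*11 = 49014 - 11 = 49003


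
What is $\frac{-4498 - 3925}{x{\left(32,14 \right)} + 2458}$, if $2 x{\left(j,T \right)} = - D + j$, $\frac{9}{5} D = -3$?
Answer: $- \frac{50538}{14849} \approx -3.4035$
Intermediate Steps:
$D = - \frac{5}{3}$ ($D = \frac{5}{9} \left(-3\right) = - \frac{5}{3} \approx -1.6667$)
$x{\left(j,T \right)} = \frac{5}{6} + \frac{j}{2}$ ($x{\left(j,T \right)} = \frac{\left(-1\right) \left(- \frac{5}{3}\right) + j}{2} = \frac{\frac{5}{3} + j}{2} = \frac{5}{6} + \frac{j}{2}$)
$\frac{-4498 - 3925}{x{\left(32,14 \right)} + 2458} = \frac{-4498 - 3925}{\left(\frac{5}{6} + \frac{1}{2} \cdot 32\right) + 2458} = - \frac{8423}{\left(\frac{5}{6} + 16\right) + 2458} = - \frac{8423}{\frac{101}{6} + 2458} = - \frac{8423}{\frac{14849}{6}} = \left(-8423\right) \frac{6}{14849} = - \frac{50538}{14849}$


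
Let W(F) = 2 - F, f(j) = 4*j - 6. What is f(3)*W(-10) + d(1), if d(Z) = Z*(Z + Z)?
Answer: 74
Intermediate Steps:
f(j) = -6 + 4*j
d(Z) = 2*Z² (d(Z) = Z*(2*Z) = 2*Z²)
f(3)*W(-10) + d(1) = (-6 + 4*3)*(2 - 1*(-10)) + 2*1² = (-6 + 12)*(2 + 10) + 2*1 = 6*12 + 2 = 72 + 2 = 74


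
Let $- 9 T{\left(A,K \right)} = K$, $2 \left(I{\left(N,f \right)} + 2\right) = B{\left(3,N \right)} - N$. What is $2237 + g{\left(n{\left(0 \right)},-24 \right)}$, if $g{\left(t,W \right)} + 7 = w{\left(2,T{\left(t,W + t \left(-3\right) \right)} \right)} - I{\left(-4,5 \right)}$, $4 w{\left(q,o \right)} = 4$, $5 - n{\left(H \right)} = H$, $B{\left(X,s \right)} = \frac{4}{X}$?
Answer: $\frac{6691}{3} \approx 2230.3$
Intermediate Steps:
$n{\left(H \right)} = 5 - H$
$I{\left(N,f \right)} = - \frac{4}{3} - \frac{N}{2}$ ($I{\left(N,f \right)} = -2 + \frac{\frac{4}{3} - N}{2} = -2 - \left(- \frac{2}{3} + \frac{N}{2}\right) = - \frac{4}{3} - \frac{N}{2}$)
$T{\left(A,K \right)} = - \frac{K}{9}$
$w{\left(q,o \right)} = 1$ ($w{\left(q,o \right)} = \frac{1}{4} \cdot 4 = 1$)
$g{\left(t,W \right)} = - \frac{20}{3}$ ($g{\left(t,W \right)} = -7 + \left(1 - \left(- \frac{4}{3} - -2\right)\right) = -7 + \left(1 - \left(- \frac{4}{3} + 2\right)\right) = -7 + \left(1 - \frac{2}{3}\right) = -7 + \frac{1}{3} = - \frac{20}{3}$)
$2237 + g{\left(n{\left(0 \right)},-24 \right)} = 2237 - \frac{20}{3} = \frac{6691}{3}$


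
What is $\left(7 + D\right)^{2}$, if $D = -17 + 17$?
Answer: $49$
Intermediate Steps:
$D = 0$
$\left(7 + D\right)^{2} = \left(7 + 0\right)^{2} = 7^{2} = 49$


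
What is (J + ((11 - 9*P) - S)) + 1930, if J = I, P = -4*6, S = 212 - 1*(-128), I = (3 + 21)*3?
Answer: 1889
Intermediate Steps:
I = 72 (I = 24*3 = 72)
S = 340 (S = 212 + 128 = 340)
P = -24
J = 72
(J + ((11 - 9*P) - S)) + 1930 = (72 + ((11 - 9*(-24)) - 1*340)) + 1930 = (72 + ((11 + 216) - 340)) + 1930 = (72 + (227 - 340)) + 1930 = (72 - 113) + 1930 = -41 + 1930 = 1889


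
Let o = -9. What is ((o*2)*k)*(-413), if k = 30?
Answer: 223020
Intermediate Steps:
((o*2)*k)*(-413) = (-9*2*30)*(-413) = -18*30*(-413) = -540*(-413) = 223020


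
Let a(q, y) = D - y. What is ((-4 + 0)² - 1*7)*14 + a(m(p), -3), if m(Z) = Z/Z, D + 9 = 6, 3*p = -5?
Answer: 126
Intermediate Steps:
p = -5/3 (p = (⅓)*(-5) = -5/3 ≈ -1.6667)
D = -3 (D = -9 + 6 = -3)
m(Z) = 1
a(q, y) = -3 - y
((-4 + 0)² - 1*7)*14 + a(m(p), -3) = ((-4 + 0)² - 1*7)*14 + (-3 - 1*(-3)) = ((-4)² - 7)*14 + (-3 + 3) = (16 - 7)*14 + 0 = 9*14 + 0 = 126 + 0 = 126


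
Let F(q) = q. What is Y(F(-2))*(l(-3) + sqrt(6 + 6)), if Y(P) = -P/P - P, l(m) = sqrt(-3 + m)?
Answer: 2*sqrt(3) + I*sqrt(6) ≈ 3.4641 + 2.4495*I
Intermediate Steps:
Y(P) = -1 - P (Y(P) = -1*1 - P = -1 - P)
Y(F(-2))*(l(-3) + sqrt(6 + 6)) = (-1 - 1*(-2))*(sqrt(-3 - 3) + sqrt(6 + 6)) = (-1 + 2)*(sqrt(-6) + sqrt(12)) = 1*(I*sqrt(6) + 2*sqrt(3)) = 1*(2*sqrt(3) + I*sqrt(6)) = 2*sqrt(3) + I*sqrt(6)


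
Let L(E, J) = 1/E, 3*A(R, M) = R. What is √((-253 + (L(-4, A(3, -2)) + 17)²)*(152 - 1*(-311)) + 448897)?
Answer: √7386535/4 ≈ 679.45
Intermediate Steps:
A(R, M) = R/3
√((-253 + (L(-4, A(3, -2)) + 17)²)*(152 - 1*(-311)) + 448897) = √((-253 + (1/(-4) + 17)²)*(152 - 1*(-311)) + 448897) = √((-253 + (-¼ + 17)²)*(152 + 311) + 448897) = √((-253 + (67/4)²)*463 + 448897) = √((-253 + 4489/16)*463 + 448897) = √((441/16)*463 + 448897) = √(204183/16 + 448897) = √(7386535/16) = √7386535/4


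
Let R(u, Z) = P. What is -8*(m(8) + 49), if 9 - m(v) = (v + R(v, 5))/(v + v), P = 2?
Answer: -459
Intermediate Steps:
R(u, Z) = 2
m(v) = 9 - (2 + v)/(2*v) (m(v) = 9 - (v + 2)/(v + v) = 9 - (2 + v)/(2*v))
-8*(m(8) + 49) = -8*((17/2 - 1/8) + 49) = -8*((17/2 - 1*⅛) + 49) = -8*((17/2 - ⅛) + 49) = -8*(67/8 + 49) = -8*459/8 = -459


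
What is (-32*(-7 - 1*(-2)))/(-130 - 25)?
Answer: -32/31 ≈ -1.0323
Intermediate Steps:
(-32*(-7 - 1*(-2)))/(-130 - 25) = -32*(-7 + 2)/(-155) = -32*(-5)*(-1/155) = 160*(-1/155) = -32/31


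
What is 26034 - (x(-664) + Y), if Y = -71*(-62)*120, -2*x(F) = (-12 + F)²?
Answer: -273718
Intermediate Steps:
x(F) = -(-12 + F)²/2
Y = 528240 (Y = 4402*120 = 528240)
26034 - (x(-664) + Y) = 26034 - (-(-12 - 664)²/2 + 528240) = 26034 - (-½*(-676)² + 528240) = 26034 - (-½*456976 + 528240) = 26034 - (-228488 + 528240) = 26034 - 1*299752 = 26034 - 299752 = -273718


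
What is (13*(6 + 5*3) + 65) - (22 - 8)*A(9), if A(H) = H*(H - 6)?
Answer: -40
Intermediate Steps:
A(H) = H*(-6 + H)
(13*(6 + 5*3) + 65) - (22 - 8)*A(9) = (13*(6 + 5*3) + 65) - (22 - 8)*9*(-6 + 9) = (13*(6 + 15) + 65) - 14*9*3 = (13*21 + 65) - 14*27 = (273 + 65) - 1*378 = 338 - 378 = -40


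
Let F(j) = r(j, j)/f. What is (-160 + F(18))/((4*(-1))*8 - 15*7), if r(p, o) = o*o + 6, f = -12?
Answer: 375/274 ≈ 1.3686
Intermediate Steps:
r(p, o) = 6 + o**2 (r(p, o) = o**2 + 6 = 6 + o**2)
F(j) = -1/2 - j**2/12 (F(j) = (6 + j**2)/(-12) = (6 + j**2)*(-1/12) = -1/2 - j**2/12)
(-160 + F(18))/((4*(-1))*8 - 15*7) = (-160 + (-1/2 - 1/12*18**2))/((4*(-1))*8 - 15*7) = (-160 + (-1/2 - 1/12*324))/(-4*8 - 105) = (-160 + (-1/2 - 27))/(-32 - 105) = (-160 - 55/2)/(-137) = -375/2*(-1/137) = 375/274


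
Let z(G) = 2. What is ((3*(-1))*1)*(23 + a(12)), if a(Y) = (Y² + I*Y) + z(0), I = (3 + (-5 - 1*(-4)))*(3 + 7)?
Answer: -1227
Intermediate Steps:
I = 20 (I = (3 + (-5 + 4))*10 = (3 - 1)*10 = 2*10 = 20)
a(Y) = 2 + Y² + 20*Y (a(Y) = (Y² + 20*Y) + 2 = 2 + Y² + 20*Y)
((3*(-1))*1)*(23 + a(12)) = ((3*(-1))*1)*(23 + (2 + 12² + 20*12)) = (-3*1)*(23 + (2 + 144 + 240)) = -3*(23 + 386) = -3*409 = -1227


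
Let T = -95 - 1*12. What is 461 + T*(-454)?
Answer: 49039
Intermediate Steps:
T = -107 (T = -95 - 12 = -107)
461 + T*(-454) = 461 - 107*(-454) = 461 + 48578 = 49039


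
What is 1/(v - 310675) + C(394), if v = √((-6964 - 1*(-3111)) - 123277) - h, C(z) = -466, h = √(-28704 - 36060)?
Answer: (-144774551*I - 466*√127130 + 2796*√1799)/(√127130 - 6*√1799 + 310675*I) ≈ -466.0 - 9.3132e-10*I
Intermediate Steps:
h = 6*I*√1799 (h = √(-64764) = 6*I*√1799 ≈ 254.49*I)
v = I*√127130 - 6*I*√1799 (v = √((-6964 - 1*(-3111)) - 123277) - 6*I*√1799 = √((-6964 + 3111) - 123277) - 6*I*√1799 = √(-3853 - 123277) - 6*I*√1799 = √(-127130) - 6*I*√1799 = I*√127130 - 6*I*√1799 ≈ 102.07*I)
1/(v - 310675) + C(394) = 1/(I*(√127130 - 6*√1799) - 310675) - 466 = 1/(-310675 + I*(√127130 - 6*√1799)) - 466 = -466 + 1/(-310675 + I*(√127130 - 6*√1799))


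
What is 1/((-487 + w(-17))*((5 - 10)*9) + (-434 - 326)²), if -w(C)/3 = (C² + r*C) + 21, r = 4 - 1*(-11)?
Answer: 1/606940 ≈ 1.6476e-6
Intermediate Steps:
r = 15 (r = 4 + 11 = 15)
w(C) = -63 - 45*C - 3*C² (w(C) = -3*((C² + 15*C) + 21) = -3*(21 + C² + 15*C) = -63 - 45*C - 3*C²)
1/((-487 + w(-17))*((5 - 10)*9) + (-434 - 326)²) = 1/((-487 + (-63 - 45*(-17) - 3*(-17)²))*((5 - 10)*9) + (-434 - 326)²) = 1/((-487 + (-63 + 765 - 3*289))*(-5*9) + (-760)²) = 1/((-487 + (-63 + 765 - 867))*(-45) + 577600) = 1/((-487 - 165)*(-45) + 577600) = 1/(-652*(-45) + 577600) = 1/(29340 + 577600) = 1/606940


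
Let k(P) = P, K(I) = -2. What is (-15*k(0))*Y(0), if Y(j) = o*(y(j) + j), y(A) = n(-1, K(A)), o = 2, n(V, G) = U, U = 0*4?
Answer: 0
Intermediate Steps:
U = 0
n(V, G) = 0
y(A) = 0
Y(j) = 2*j (Y(j) = 2*(0 + j) = 2*j)
(-15*k(0))*Y(0) = (-15*0)*(2*0) = 0*0 = 0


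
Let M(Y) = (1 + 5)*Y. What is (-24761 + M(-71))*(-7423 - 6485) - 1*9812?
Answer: 350290984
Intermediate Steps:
M(Y) = 6*Y
(-24761 + M(-71))*(-7423 - 6485) - 1*9812 = (-24761 + 6*(-71))*(-7423 - 6485) - 1*9812 = (-24761 - 426)*(-13908) - 9812 = -25187*(-13908) - 9812 = 350300796 - 9812 = 350290984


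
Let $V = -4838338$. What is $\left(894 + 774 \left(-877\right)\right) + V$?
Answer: $-5516242$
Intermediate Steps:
$\left(894 + 774 \left(-877\right)\right) + V = \left(894 + 774 \left(-877\right)\right) - 4838338 = \left(894 - 678798\right) - 4838338 = -677904 - 4838338 = -5516242$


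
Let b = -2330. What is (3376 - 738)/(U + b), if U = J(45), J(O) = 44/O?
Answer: -59355/52403 ≈ -1.1327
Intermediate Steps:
U = 44/45 ≈ 0.97778
(3376 - 738)/(U + b) = (3376 - 738)/(44/45 - 2330) = 2638/(-104806/45) = 2638*(-45/104806) = -59355/52403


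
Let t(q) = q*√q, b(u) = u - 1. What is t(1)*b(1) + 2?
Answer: 2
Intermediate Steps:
b(u) = -1 + u
t(q) = q^(3/2)
t(1)*b(1) + 2 = 1^(3/2)*(-1 + 1) + 2 = 1*0 + 2 = 0 + 2 = 2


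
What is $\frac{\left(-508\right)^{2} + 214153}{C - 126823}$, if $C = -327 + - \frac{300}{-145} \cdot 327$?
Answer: $- \frac{13694293}{3667730} \approx -3.7337$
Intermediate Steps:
$C = \frac{10137}{29}$ ($C = -327 + \left(-300\right) \left(- \frac{1}{145}\right) 327 = -327 + \frac{60}{29} \cdot 327 = -327 + \frac{19620}{29} = \frac{10137}{29} \approx 349.55$)
$\frac{\left(-508\right)^{2} + 214153}{C - 126823} = \frac{\left(-508\right)^{2} + 214153}{\frac{10137}{29} - 126823} = \frac{258064 + 214153}{- \frac{3667730}{29}} = 472217 \left(- \frac{29}{3667730}\right) = - \frac{13694293}{3667730}$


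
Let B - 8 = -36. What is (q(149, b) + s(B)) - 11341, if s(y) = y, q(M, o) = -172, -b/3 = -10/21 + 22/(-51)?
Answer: -11541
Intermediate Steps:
b = 324/119 (b = -3*(-10/21 + 22/(-51)) = -3*(-10*1/21 + 22*(-1/51)) = -3*(-10/21 - 22/51) = -3*(-108/119) = 324/119 ≈ 2.7227)
B = -28 (B = 8 - 36 = -28)
(q(149, b) + s(B)) - 11341 = (-172 - 28) - 11341 = -200 - 11341 = -11541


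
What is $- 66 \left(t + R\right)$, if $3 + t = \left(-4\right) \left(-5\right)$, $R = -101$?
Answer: $5544$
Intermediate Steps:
$t = 17$ ($t = -3 - -20 = -3 + 20 = 17$)
$- 66 \left(t + R\right) = - 66 \left(17 - 101\right) = \left(-66\right) \left(-84\right) = 5544$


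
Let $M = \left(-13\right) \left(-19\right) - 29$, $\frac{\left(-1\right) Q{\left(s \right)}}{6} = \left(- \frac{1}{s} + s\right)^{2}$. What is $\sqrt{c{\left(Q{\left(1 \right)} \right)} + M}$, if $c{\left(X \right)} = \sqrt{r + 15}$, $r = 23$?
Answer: $\sqrt{218 + \sqrt{38}} \approx 14.972$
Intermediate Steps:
$Q{\left(s \right)} = - 6 \left(s - \frac{1}{s}\right)^{2}$ ($Q{\left(s \right)} = - 6 \left(- \frac{1}{s} + s\right)^{2} = - 6 \left(s - \frac{1}{s}\right)^{2}$)
$c{\left(X \right)} = \sqrt{38}$ ($c{\left(X \right)} = \sqrt{23 + 15} = \sqrt{38}$)
$M = 218$ ($M = 247 - 29 = 218$)
$\sqrt{c{\left(Q{\left(1 \right)} \right)} + M} = \sqrt{\sqrt{38} + 218} = \sqrt{218 + \sqrt{38}}$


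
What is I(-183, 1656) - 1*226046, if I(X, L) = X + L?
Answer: -224573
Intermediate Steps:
I(X, L) = L + X
I(-183, 1656) - 1*226046 = (1656 - 183) - 1*226046 = 1473 - 226046 = -224573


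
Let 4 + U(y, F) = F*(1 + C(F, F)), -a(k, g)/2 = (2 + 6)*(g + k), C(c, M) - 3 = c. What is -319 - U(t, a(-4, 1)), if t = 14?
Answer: -2811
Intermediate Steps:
C(c, M) = 3 + c
a(k, g) = -16*g - 16*k (a(k, g) = -2*(2 + 6)*(g + k) = -16*(g + k) = -2*(8*g + 8*k) = -16*g - 16*k)
U(y, F) = -4 + F*(4 + F) (U(y, F) = -4 + F*(1 + (3 + F)) = -4 + F*(4 + F))
-319 - U(t, a(-4, 1)) = -319 - (-4 + (-16*1 - 16*(-4)) + (-16*1 - 16*(-4))*(3 + (-16*1 - 16*(-4)))) = -319 - (-4 + (-16 + 64) + (-16 + 64)*(3 + (-16 + 64))) = -319 - (-4 + 48 + 48*(3 + 48)) = -319 - (-4 + 48 + 48*51) = -319 - (-4 + 48 + 2448) = -319 - 1*2492 = -319 - 2492 = -2811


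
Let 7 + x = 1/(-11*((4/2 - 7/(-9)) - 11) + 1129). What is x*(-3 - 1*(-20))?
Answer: -1305872/10975 ≈ -118.99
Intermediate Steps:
x = -76816/10975 (x = -7 + 1/(-11*((4/2 - 7/(-9)) - 11) + 1129) = -7 + 1/(-11*((4*(1/2) - 7*(-1/9)) - 11) + 1129) = -7 + 1/(-11*((2 + 7/9) - 11) + 1129) = -7 + 1/(-11*(25/9 - 11) + 1129) = -7 + 1/(-11*(-74/9) + 1129) = -7 + 1/(814/9 + 1129) = -7 + 1/(10975/9) = -7 + 9/10975 = -76816/10975 ≈ -6.9992)
x*(-3 - 1*(-20)) = -76816*(-3 - 1*(-20))/10975 = -76816*(-3 + 20)/10975 = -76816/10975*17 = -1305872/10975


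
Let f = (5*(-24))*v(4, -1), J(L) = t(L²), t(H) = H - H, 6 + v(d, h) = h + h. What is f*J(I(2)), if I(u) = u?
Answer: 0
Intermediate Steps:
v(d, h) = -6 + 2*h (v(d, h) = -6 + (h + h) = -6 + 2*h)
t(H) = 0
J(L) = 0
f = 960 (f = (5*(-24))*(-6 + 2*(-1)) = -120*(-6 - 2) = -120*(-8) = 960)
f*J(I(2)) = 960*0 = 0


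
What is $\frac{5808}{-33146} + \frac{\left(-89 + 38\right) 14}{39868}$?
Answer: $- \frac{63804897}{330366182} \approx -0.19313$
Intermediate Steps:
$\frac{5808}{-33146} + \frac{\left(-89 + 38\right) 14}{39868} = 5808 \left(- \frac{1}{33146}\right) + \left(-51\right) 14 \cdot \frac{1}{39868} = - \frac{2904}{16573} - \frac{357}{19934} = - \frac{63804897}{330366182}$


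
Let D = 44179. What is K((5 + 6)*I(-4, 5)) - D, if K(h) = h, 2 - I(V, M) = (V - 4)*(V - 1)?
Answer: -44597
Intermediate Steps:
I(V, M) = 2 - (-1 + V)*(-4 + V) (I(V, M) = 2 - (V - 4)*(V - 1) = 2 - (-4 + V)*(-1 + V) = 2 - (-1 + V)*(-4 + V))
K((5 + 6)*I(-4, 5)) - D = (5 + 6)*(-2 - 1*(-4)² + 5*(-4)) - 1*44179 = 11*(-2 - 1*16 - 20) - 44179 = 11*(-2 - 16 - 20) - 44179 = 11*(-38) - 44179 = -418 - 44179 = -44597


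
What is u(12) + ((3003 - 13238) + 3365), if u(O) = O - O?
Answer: -6870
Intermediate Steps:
u(O) = 0
u(12) + ((3003 - 13238) + 3365) = 0 + ((3003 - 13238) + 3365) = 0 + (-10235 + 3365) = 0 - 6870 = -6870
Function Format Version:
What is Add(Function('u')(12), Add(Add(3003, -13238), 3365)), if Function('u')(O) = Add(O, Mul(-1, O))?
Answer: -6870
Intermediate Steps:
Function('u')(O) = 0
Add(Function('u')(12), Add(Add(3003, -13238), 3365)) = Add(0, Add(Add(3003, -13238), 3365)) = Add(0, Add(-10235, 3365)) = Add(0, -6870) = -6870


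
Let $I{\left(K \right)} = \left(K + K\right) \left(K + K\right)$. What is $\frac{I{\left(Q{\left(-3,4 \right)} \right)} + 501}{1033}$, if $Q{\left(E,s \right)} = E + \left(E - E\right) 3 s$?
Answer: $\frac{537}{1033} \approx 0.51985$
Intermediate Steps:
$Q{\left(E,s \right)} = E$ ($Q{\left(E,s \right)} = E + 0 \cdot 3 s = E + 0 s = E + 0 = E$)
$I{\left(K \right)} = 4 K^{2}$ ($I{\left(K \right)} = 2 K 2 K = 4 K^{2}$)
$\frac{I{\left(Q{\left(-3,4 \right)} \right)} + 501}{1033} = \frac{4 \left(-3\right)^{2} + 501}{1033} = \left(4 \cdot 9 + 501\right) \frac{1}{1033} = \left(36 + 501\right) \frac{1}{1033} = 537 \cdot \frac{1}{1033} = \frac{537}{1033}$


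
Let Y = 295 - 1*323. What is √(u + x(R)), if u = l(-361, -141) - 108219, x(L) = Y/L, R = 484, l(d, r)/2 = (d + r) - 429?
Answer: 8*I*√208122/11 ≈ 331.78*I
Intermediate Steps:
l(d, r) = -858 + 2*d + 2*r (l(d, r) = 2*((d + r) - 429) = 2*(-429 + d + r) = -858 + 2*d + 2*r)
Y = -28 (Y = 295 - 323 = -28)
x(L) = -28/L
u = -110081 (u = (-858 + 2*(-361) + 2*(-141)) - 108219 = (-858 - 722 - 282) - 108219 = -1862 - 108219 = -110081)
√(u + x(R)) = √(-110081 - 28/484) = √(-110081 - 28*1/484) = √(-110081 - 7/121) = √(-13319808/121) = 8*I*√208122/11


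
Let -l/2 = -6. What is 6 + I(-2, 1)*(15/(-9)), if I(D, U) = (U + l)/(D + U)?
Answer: 83/3 ≈ 27.667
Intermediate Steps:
l = 12 (l = -2*(-6) = 12)
I(D, U) = (12 + U)/(D + U) (I(D, U) = (U + 12)/(D + U) = (12 + U)/(D + U))
6 + I(-2, 1)*(15/(-9)) = 6 + ((12 + 1)/(-2 + 1))*(15/(-9)) = 6 + (13/(-1))*(15*(-1/9)) = 6 - 1*13*(-5/3) = 6 - 13*(-5/3) = 6 + 65/3 = 83/3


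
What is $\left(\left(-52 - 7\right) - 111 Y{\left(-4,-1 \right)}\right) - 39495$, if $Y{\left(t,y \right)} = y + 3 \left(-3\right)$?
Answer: $-38444$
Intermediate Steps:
$Y{\left(t,y \right)} = -9 + y$ ($Y{\left(t,y \right)} = y - 9 = -9 + y$)
$\left(\left(-52 - 7\right) - 111 Y{\left(-4,-1 \right)}\right) - 39495 = \left(\left(-52 - 7\right) - 111 \left(-9 - 1\right)\right) - 39495 = \left(-59 - -1110\right) - 39495 = \left(-59 + 1110\right) - 39495 = 1051 - 39495 = -38444$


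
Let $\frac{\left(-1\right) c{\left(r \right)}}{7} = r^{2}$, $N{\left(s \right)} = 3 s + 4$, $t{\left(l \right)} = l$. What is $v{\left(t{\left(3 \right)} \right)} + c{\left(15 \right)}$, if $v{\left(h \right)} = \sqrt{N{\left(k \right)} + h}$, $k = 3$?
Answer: $-1571$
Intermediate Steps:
$N{\left(s \right)} = 4 + 3 s$
$v{\left(h \right)} = \sqrt{13 + h}$ ($v{\left(h \right)} = \sqrt{\left(4 + 3 \cdot 3\right) + h} = \sqrt{\left(4 + 9\right) + h} = \sqrt{13 + h}$)
$c{\left(r \right)} = - 7 r^{2}$
$v{\left(t{\left(3 \right)} \right)} + c{\left(15 \right)} = \sqrt{13 + 3} - 7 \cdot 15^{2} = \sqrt{16} - 1575 = 4 - 1575 = -1571$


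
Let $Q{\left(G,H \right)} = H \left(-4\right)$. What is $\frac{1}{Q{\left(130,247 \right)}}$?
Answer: $- \frac{1}{988} \approx -0.0010121$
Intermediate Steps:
$Q{\left(G,H \right)} = - 4 H$
$\frac{1}{Q{\left(130,247 \right)}} = \frac{1}{\left(-4\right) 247} = \frac{1}{-988} = - \frac{1}{988}$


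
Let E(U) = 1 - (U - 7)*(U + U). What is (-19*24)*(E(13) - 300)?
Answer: 207480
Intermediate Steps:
E(U) = 1 - 2*U*(-7 + U) (E(U) = 1 - (-7 + U)*2*U = 1 - 2*U*(-7 + U))
(-19*24)*(E(13) - 300) = (-19*24)*((1 - 2*13**2 + 14*13) - 300) = -456*((1 - 2*169 + 182) - 300) = -456*((1 - 338 + 182) - 300) = -456*(-155 - 300) = -456*(-455) = 207480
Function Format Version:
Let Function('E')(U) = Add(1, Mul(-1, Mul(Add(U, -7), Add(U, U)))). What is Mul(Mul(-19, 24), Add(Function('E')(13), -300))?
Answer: 207480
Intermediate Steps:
Function('E')(U) = Add(1, Mul(-2, U, Add(-7, U))) (Function('E')(U) = Add(1, Mul(-1, Mul(Add(-7, U), Mul(2, U)))) = Add(1, Mul(-1, Mul(2, U, Add(-7, U)))) = Add(1, Mul(-2, U, Add(-7, U))))
Mul(Mul(-19, 24), Add(Function('E')(13), -300)) = Mul(Mul(-19, 24), Add(Add(1, Mul(-2, Pow(13, 2)), Mul(14, 13)), -300)) = Mul(-456, Add(Add(1, Mul(-2, 169), 182), -300)) = Mul(-456, Add(Add(1, -338, 182), -300)) = Mul(-456, Add(-155, -300)) = Mul(-456, -455) = 207480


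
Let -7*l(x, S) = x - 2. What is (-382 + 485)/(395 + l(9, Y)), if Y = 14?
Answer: 103/394 ≈ 0.26142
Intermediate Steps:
l(x, S) = 2/7 - x/7 (l(x, S) = -(x - 2)/7 = -(-2 + x)/7 = 2/7 - x/7)
(-382 + 485)/(395 + l(9, Y)) = (-382 + 485)/(395 + (2/7 - 1/7*9)) = 103/(395 + (2/7 - 9/7)) = 103/(395 - 1) = 103/394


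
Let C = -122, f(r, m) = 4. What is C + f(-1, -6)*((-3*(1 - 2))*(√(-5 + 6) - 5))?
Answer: -170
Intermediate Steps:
C + f(-1, -6)*((-3*(1 - 2))*(√(-5 + 6) - 5)) = -122 + 4*((-3*(1 - 2))*(√(-5 + 6) - 5)) = -122 + 4*((-3*(-1))*(√1 - 5)) = -122 + 4*(3*(1 - 5)) = -122 + 4*(3*(-4)) = -122 + 4*(-12) = -122 - 48 = -170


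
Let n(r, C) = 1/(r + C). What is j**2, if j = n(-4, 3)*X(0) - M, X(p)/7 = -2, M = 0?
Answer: 196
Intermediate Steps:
X(p) = -14 (X(p) = 7*(-2) = -14)
n(r, C) = 1/(C + r)
j = 14 (j = -14/(3 - 4) - 1*0 = -14/(-1) + 0 = -1*(-14) + 0 = 14 + 0 = 14)
j**2 = 14**2 = 196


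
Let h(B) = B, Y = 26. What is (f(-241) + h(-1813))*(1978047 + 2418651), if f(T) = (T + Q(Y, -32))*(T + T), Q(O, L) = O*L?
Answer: 2265939438354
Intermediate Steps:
Q(O, L) = L*O
f(T) = 2*T*(-832 + T) (f(T) = (T - 32*26)*(T + T) = (T - 832)*(2*T) = (-832 + T)*(2*T) = 2*T*(-832 + T))
(f(-241) + h(-1813))*(1978047 + 2418651) = (2*(-241)*(-832 - 241) - 1813)*(1978047 + 2418651) = (2*(-241)*(-1073) - 1813)*4396698 = (517186 - 1813)*4396698 = 515373*4396698 = 2265939438354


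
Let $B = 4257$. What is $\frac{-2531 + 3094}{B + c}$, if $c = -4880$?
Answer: $- \frac{563}{623} \approx -0.90369$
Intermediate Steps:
$\frac{-2531 + 3094}{B + c} = \frac{-2531 + 3094}{4257 - 4880} = \frac{563}{-623} = 563 \left(- \frac{1}{623}\right) = - \frac{563}{623}$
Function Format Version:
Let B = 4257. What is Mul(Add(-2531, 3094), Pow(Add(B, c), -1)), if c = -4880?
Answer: Rational(-563, 623) ≈ -0.90369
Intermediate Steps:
Mul(Add(-2531, 3094), Pow(Add(B, c), -1)) = Mul(Add(-2531, 3094), Pow(Add(4257, -4880), -1)) = Mul(563, Pow(-623, -1)) = Mul(563, Rational(-1, 623)) = Rational(-563, 623)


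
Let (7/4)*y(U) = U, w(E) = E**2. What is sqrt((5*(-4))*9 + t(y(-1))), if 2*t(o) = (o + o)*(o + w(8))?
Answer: 2*I*sqrt(2649)/7 ≈ 14.705*I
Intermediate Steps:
y(U) = 4*U/7
t(o) = o*(64 + o) (t(o) = ((o + o)*(o + 8**2))/2 = ((2*o)*(o + 64))/2 = ((2*o)*(64 + o))/2 = (2*o*(64 + o))/2 = o*(64 + o))
sqrt((5*(-4))*9 + t(y(-1))) = sqrt((5*(-4))*9 + ((4/7)*(-1))*(64 + (4/7)*(-1))) = sqrt(-20*9 - 4*(64 - 4/7)/7) = sqrt(-180 - 4/7*444/7) = sqrt(-180 - 1776/49) = sqrt(-10596/49) = 2*I*sqrt(2649)/7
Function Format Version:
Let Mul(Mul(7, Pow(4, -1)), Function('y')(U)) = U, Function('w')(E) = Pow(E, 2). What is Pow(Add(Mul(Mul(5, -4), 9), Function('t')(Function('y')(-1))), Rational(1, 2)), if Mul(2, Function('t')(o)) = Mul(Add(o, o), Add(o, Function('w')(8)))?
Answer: Mul(Rational(2, 7), I, Pow(2649, Rational(1, 2))) ≈ Mul(14.705, I)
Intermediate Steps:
Function('y')(U) = Mul(Rational(4, 7), U)
Function('t')(o) = Mul(o, Add(64, o)) (Function('t')(o) = Mul(Rational(1, 2), Mul(Add(o, o), Add(o, Pow(8, 2)))) = Mul(Rational(1, 2), Mul(Mul(2, o), Add(o, 64))) = Mul(Rational(1, 2), Mul(Mul(2, o), Add(64, o))) = Mul(Rational(1, 2), Mul(2, o, Add(64, o))) = Mul(o, Add(64, o)))
Pow(Add(Mul(Mul(5, -4), 9), Function('t')(Function('y')(-1))), Rational(1, 2)) = Pow(Add(Mul(Mul(5, -4), 9), Mul(Mul(Rational(4, 7), -1), Add(64, Mul(Rational(4, 7), -1)))), Rational(1, 2)) = Pow(Add(Mul(-20, 9), Mul(Rational(-4, 7), Add(64, Rational(-4, 7)))), Rational(1, 2)) = Pow(Add(-180, Mul(Rational(-4, 7), Rational(444, 7))), Rational(1, 2)) = Pow(Add(-180, Rational(-1776, 49)), Rational(1, 2)) = Pow(Rational(-10596, 49), Rational(1, 2)) = Mul(Rational(2, 7), I, Pow(2649, Rational(1, 2)))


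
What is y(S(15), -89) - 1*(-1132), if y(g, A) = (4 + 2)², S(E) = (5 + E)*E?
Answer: 1168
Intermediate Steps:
S(E) = E*(5 + E)
y(g, A) = 36 (y(g, A) = 6² = 36)
y(S(15), -89) - 1*(-1132) = 36 - 1*(-1132) = 36 + 1132 = 1168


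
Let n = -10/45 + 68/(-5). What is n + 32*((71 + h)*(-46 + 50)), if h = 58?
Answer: 742418/45 ≈ 16498.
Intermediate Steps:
n = -622/45 (n = -10*1/45 + 68*(-⅕) = -2/9 - 68/5 = -622/45 ≈ -13.822)
n + 32*((71 + h)*(-46 + 50)) = -622/45 + 32*((71 + 58)*(-46 + 50)) = -622/45 + 32*(129*4) = -622/45 + 32*516 = -622/45 + 16512 = 742418/45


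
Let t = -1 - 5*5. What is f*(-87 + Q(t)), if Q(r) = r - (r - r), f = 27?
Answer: -3051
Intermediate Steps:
t = -26 (t = -1 - 25 = -26)
Q(r) = r (Q(r) = r - 1*0 = r + 0 = r)
f*(-87 + Q(t)) = 27*(-87 - 26) = 27*(-113) = -3051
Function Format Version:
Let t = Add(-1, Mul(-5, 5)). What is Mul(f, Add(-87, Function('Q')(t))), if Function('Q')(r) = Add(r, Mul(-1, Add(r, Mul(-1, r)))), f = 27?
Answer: -3051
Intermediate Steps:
t = -26 (t = Add(-1, -25) = -26)
Function('Q')(r) = r (Function('Q')(r) = Add(r, Mul(-1, 0)) = Add(r, 0) = r)
Mul(f, Add(-87, Function('Q')(t))) = Mul(27, Add(-87, -26)) = Mul(27, -113) = -3051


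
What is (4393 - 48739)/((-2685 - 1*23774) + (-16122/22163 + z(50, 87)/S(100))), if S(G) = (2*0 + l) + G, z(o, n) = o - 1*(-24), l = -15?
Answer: 27847144610/16614883251 ≈ 1.6760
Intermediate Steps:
z(o, n) = 24 + o (z(o, n) = o + 24 = 24 + o)
S(G) = -15 + G (S(G) = (2*0 - 15) + G = (0 - 15) + G = -15 + G)
(4393 - 48739)/((-2685 - 1*23774) + (-16122/22163 + z(50, 87)/S(100))) = (4393 - 48739)/((-2685 - 1*23774) + (-16122/22163 + (24 + 50)/(-15 + 100))) = -44346/((-2685 - 23774) + (-16122*1/22163 + 74/85)) = -44346/(-26459 + (-16122/22163 + 74*(1/85))) = -44346/(-26459 + (-16122/22163 + 74/85)) = -44346/(-26459 + 269692/1883855) = -44346/(-49844649753/1883855) = -44346*(-1883855/49844649753) = 27847144610/16614883251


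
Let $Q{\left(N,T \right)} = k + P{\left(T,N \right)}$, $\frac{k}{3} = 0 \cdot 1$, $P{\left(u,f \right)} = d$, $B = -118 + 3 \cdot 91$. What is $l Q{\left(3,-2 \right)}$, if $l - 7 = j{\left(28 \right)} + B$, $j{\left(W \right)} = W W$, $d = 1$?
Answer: $946$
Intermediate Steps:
$B = 155$ ($B = -118 + 273 = 155$)
$P{\left(u,f \right)} = 1$
$k = 0$ ($k = 3 \cdot 0 \cdot 1 = 3 \cdot 0 = 0$)
$j{\left(W \right)} = W^{2}$
$Q{\left(N,T \right)} = 1$ ($Q{\left(N,T \right)} = 0 + 1 = 1$)
$l = 946$ ($l = 7 + \left(28^{2} + 155\right) = 7 + \left(784 + 155\right) = 7 + 939 = 946$)
$l Q{\left(3,-2 \right)} = 946 \cdot 1 = 946$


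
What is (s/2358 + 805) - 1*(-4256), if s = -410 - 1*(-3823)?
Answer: 11937251/2358 ≈ 5062.4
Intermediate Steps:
s = 3413 (s = -410 + 3823 = 3413)
(s/2358 + 805) - 1*(-4256) = (3413/2358 + 805) - 1*(-4256) = (3413*(1/2358) + 805) + 4256 = (3413/2358 + 805) + 4256 = 1901603/2358 + 4256 = 11937251/2358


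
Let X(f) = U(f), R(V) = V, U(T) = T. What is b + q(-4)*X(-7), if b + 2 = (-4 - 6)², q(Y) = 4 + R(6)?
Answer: 28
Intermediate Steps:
X(f) = f
q(Y) = 10 (q(Y) = 4 + 6 = 10)
b = 98 (b = -2 + (-4 - 6)² = -2 + (-10)² = -2 + 100 = 98)
b + q(-4)*X(-7) = 98 + 10*(-7) = 98 - 70 = 28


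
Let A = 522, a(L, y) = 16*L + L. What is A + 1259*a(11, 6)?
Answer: 235955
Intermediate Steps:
a(L, y) = 17*L
A + 1259*a(11, 6) = 522 + 1259*(17*11) = 522 + 1259*187 = 522 + 235433 = 235955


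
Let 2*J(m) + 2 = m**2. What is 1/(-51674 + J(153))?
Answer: -2/79941 ≈ -2.5018e-5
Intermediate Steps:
J(m) = -1 + m**2/2
1/(-51674 + J(153)) = 1/(-51674 + (-1 + (1/2)*153**2)) = 1/(-51674 + (-1 + (1/2)*23409)) = 1/(-51674 + (-1 + 23409/2)) = 1/(-51674 + 23407/2) = 1/(-79941/2) = -2/79941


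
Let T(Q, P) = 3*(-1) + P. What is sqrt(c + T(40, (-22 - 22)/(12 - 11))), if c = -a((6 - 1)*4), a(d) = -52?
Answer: sqrt(5) ≈ 2.2361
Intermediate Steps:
T(Q, P) = -3 + P
c = 52 (c = -1*(-52) = 52)
sqrt(c + T(40, (-22 - 22)/(12 - 11))) = sqrt(52 + (-3 + (-22 - 22)/(12 - 11))) = sqrt(52 + (-3 - 44/1)) = sqrt(52 + (-3 - 44*1)) = sqrt(52 + (-3 - 44)) = sqrt(52 - 47) = sqrt(5)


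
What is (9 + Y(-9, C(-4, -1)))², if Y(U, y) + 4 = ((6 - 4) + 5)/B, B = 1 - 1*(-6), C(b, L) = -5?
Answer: 36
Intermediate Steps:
B = 7 (B = 1 + 6 = 7)
Y(U, y) = -3 (Y(U, y) = -4 + ((6 - 4) + 5)/7 = -4 + (2 + 5)*(⅐) = -4 + 7*(⅐) = -4 + 1 = -3)
(9 + Y(-9, C(-4, -1)))² = (9 - 3)² = 6² = 36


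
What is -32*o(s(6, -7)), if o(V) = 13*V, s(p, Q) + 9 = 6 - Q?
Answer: -1664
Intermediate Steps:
s(p, Q) = -3 - Q (s(p, Q) = -9 + (6 - Q) = -3 - Q)
-32*o(s(6, -7)) = -416*(-3 - 1*(-7)) = -416*(-3 + 7) = -416*4 = -32*52 = -1664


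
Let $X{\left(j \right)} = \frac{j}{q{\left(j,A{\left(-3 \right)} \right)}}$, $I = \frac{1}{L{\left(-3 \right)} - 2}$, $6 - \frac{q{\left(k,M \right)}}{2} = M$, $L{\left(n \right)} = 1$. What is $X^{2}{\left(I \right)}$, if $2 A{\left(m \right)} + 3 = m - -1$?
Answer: $\frac{1}{289} \approx 0.0034602$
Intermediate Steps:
$A{\left(m \right)} = -1 + \frac{m}{2}$ ($A{\left(m \right)} = - \frac{3}{2} + \frac{m - -1}{2} = - \frac{3}{2} + \frac{m + 1}{2} = - \frac{3}{2} + \frac{1 + m}{2} = - \frac{3}{2} + \left(\frac{1}{2} + \frac{m}{2}\right) = -1 + \frac{m}{2}$)
$q{\left(k,M \right)} = 12 - 2 M$
$I = -1$ ($I = \frac{1}{1 - 2} = \frac{1}{-1} = -1$)
$X{\left(j \right)} = \frac{j}{17}$ ($X{\left(j \right)} = \frac{j}{12 - 2 \left(-1 + \frac{1}{2} \left(-3\right)\right)} = \frac{j}{12 - 2 \left(-1 - \frac{3}{2}\right)} = \frac{j}{12 - -5} = \frac{j}{12 + 5} = \frac{j}{17}$)
$X^{2}{\left(I \right)} = \left(\frac{1}{17} \left(-1\right)\right)^{2} = \left(- \frac{1}{17}\right)^{2} = \frac{1}{289}$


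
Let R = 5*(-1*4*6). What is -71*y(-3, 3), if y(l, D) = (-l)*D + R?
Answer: 7881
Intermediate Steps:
R = -120 (R = 5*(-4*6) = 5*(-24) = -120)
y(l, D) = -120 - D*l (y(l, D) = (-l)*D - 120 = -D*l - 120 = -120 - D*l)
-71*y(-3, 3) = -71*(-120 - 1*3*(-3)) = -71*(-120 + 9) = -71*(-111) = 7881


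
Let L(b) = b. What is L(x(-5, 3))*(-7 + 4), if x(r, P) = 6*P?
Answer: -54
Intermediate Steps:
L(x(-5, 3))*(-7 + 4) = (6*3)*(-7 + 4) = 18*(-3) = -54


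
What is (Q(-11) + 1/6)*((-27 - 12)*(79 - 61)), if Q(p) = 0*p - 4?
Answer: 2691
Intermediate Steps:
Q(p) = -4 (Q(p) = 0 - 4 = -4)
(Q(-11) + 1/6)*((-27 - 12)*(79 - 61)) = (-4 + 1/6)*((-27 - 12)*(79 - 61)) = (-4 + 1/6)*(-39*18) = -23/6*(-702) = 2691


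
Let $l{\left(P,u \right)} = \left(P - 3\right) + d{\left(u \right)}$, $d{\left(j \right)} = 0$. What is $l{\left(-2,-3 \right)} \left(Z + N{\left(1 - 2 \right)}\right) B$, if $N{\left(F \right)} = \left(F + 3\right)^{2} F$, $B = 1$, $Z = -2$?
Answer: $30$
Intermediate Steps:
$N{\left(F \right)} = F \left(3 + F\right)^{2}$ ($N{\left(F \right)} = \left(3 + F\right)^{2} F = F \left(3 + F\right)^{2}$)
$l{\left(P,u \right)} = -3 + P$ ($l{\left(P,u \right)} = \left(P - 3\right) + 0 = \left(-3 + P\right) + 0 = -3 + P$)
$l{\left(-2,-3 \right)} \left(Z + N{\left(1 - 2 \right)}\right) B = \left(-3 - 2\right) \left(-2 + \left(1 - 2\right) \left(3 + \left(1 - 2\right)\right)^{2}\right) 1 = - 5 \left(-2 + \left(1 - 2\right) \left(3 + \left(1 - 2\right)\right)^{2}\right) 1 = - 5 \left(-2 - \left(3 - 1\right)^{2}\right) 1 = - 5 \left(-2 - 2^{2}\right) 1 = - 5 \left(-2 - 4\right) 1 = \left(-5\right) \left(-6\right) 1 = 30 \cdot 1 = 30$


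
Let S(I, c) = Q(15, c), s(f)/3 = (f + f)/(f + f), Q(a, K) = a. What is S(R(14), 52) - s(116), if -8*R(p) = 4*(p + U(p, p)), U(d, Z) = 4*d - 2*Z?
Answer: 12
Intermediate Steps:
U(d, Z) = -2*Z + 4*d
s(f) = 3 (s(f) = 3*((f + f)/(f + f)) = 3*((2*f)/((2*f))) = 3*((2*f)*(1/(2*f))) = 3*1 = 3)
R(p) = -3*p/2 (R(p) = -(p + (-2*p + 4*p))/2 = -(p + 2*p)/2 = -3*p/2)
S(I, c) = 15
S(R(14), 52) - s(116) = 15 - 1*3 = 15 - 3 = 12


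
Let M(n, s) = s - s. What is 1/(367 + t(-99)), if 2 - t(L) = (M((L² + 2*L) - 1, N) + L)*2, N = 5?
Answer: 1/567 ≈ 0.0017637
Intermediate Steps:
M(n, s) = 0
t(L) = 2 - 2*L (t(L) = 2 - (0 + L)*2 = 2 - L*2 = 2 - 2*L)
1/(367 + t(-99)) = 1/(367 + (2 - 2*(-99))) = 1/(367 + (2 + 198)) = 1/(367 + 200) = 1/567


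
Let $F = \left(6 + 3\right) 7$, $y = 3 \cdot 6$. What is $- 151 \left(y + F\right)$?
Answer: $-12231$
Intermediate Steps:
$y = 18$
$F = 63$ ($F = 9 \cdot 7 = 63$)
$- 151 \left(y + F\right) = - 151 \left(18 + 63\right) = \left(-151\right) 81 = -12231$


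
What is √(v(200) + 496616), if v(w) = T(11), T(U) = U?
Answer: √496627 ≈ 704.72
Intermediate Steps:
v(w) = 11
√(v(200) + 496616) = √(11 + 496616) = √496627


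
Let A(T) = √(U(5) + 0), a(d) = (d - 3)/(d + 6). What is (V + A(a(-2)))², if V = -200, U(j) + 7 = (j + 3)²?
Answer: (200 - √57)² ≈ 37037.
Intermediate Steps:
a(d) = (-3 + d)/(6 + d)
U(j) = -7 + (3 + j)² (U(j) = -7 + (j + 3)² = -7 + (3 + j)²)
A(T) = √57 (A(T) = √((-7 + (3 + 5)²) + 0) = √((-7 + 8²) + 0) = √((-7 + 64) + 0) = √(57 + 0) = √57)
(V + A(a(-2)))² = (-200 + √57)²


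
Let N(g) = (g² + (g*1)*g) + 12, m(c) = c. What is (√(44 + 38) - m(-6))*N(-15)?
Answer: 2772 + 462*√82 ≈ 6955.6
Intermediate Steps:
N(g) = 12 + 2*g² (N(g) = (g² + g*g) + 12 = (g² + g²) + 12 = 2*g² + 12 = 12 + 2*g²)
(√(44 + 38) - m(-6))*N(-15) = (√(44 + 38) - 1*(-6))*(12 + 2*(-15)²) = (√82 + 6)*(12 + 2*225) = (6 + √82)*(12 + 450) = (6 + √82)*462 = 2772 + 462*√82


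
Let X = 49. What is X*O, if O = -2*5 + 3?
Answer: -343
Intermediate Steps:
O = -7 (O = -10 + 3 = -7)
X*O = 49*(-7) = -343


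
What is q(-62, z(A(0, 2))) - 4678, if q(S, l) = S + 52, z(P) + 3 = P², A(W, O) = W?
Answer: -4688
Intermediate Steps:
z(P) = -3 + P²
q(S, l) = 52 + S
q(-62, z(A(0, 2))) - 4678 = (52 - 62) - 4678 = -10 - 4678 = -4688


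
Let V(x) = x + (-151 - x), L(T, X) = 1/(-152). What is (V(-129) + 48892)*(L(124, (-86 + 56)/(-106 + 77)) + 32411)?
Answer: 240121123011/152 ≈ 1.5797e+9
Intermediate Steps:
L(T, X) = -1/152
V(x) = -151
(V(-129) + 48892)*(L(124, (-86 + 56)/(-106 + 77)) + 32411) = (-151 + 48892)*(-1/152 + 32411) = 48741*(4926471/152) = 240121123011/152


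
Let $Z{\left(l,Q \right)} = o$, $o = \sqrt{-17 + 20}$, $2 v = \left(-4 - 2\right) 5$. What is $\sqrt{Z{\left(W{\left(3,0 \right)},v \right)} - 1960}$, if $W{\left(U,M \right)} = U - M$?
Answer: $\sqrt{-1960 + \sqrt{3}} \approx 44.252 i$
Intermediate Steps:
$v = -15$ ($v = \frac{\left(-4 - 2\right) 5}{2} = \frac{\left(-6\right) 5}{2} = \frac{1}{2} \left(-30\right) = -15$)
$o = \sqrt{3} \approx 1.732$
$Z{\left(l,Q \right)} = \sqrt{3}$
$\sqrt{Z{\left(W{\left(3,0 \right)},v \right)} - 1960} = \sqrt{\sqrt{3} - 1960} = \sqrt{-1960 + \sqrt{3}}$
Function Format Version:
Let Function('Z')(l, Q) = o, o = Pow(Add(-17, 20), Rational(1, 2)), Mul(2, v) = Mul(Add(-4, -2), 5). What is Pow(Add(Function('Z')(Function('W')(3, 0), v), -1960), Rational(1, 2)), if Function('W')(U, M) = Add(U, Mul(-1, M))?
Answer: Pow(Add(-1960, Pow(3, Rational(1, 2))), Rational(1, 2)) ≈ Mul(44.252, I)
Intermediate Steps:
v = -15 (v = Mul(Rational(1, 2), Mul(Add(-4, -2), 5)) = Mul(Rational(1, 2), Mul(-6, 5)) = Mul(Rational(1, 2), -30) = -15)
o = Pow(3, Rational(1, 2)) ≈ 1.7320
Function('Z')(l, Q) = Pow(3, Rational(1, 2))
Pow(Add(Function('Z')(Function('W')(3, 0), v), -1960), Rational(1, 2)) = Pow(Add(Pow(3, Rational(1, 2)), -1960), Rational(1, 2)) = Pow(Add(-1960, Pow(3, Rational(1, 2))), Rational(1, 2))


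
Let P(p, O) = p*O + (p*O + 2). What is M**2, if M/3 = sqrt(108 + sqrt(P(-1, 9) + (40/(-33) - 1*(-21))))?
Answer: 972 + 15*sqrt(165)/11 ≈ 989.52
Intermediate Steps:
P(p, O) = 2 + 2*O*p (P(p, O) = O*p + (O*p + 2) = O*p + (2 + O*p) = 2 + 2*O*p)
M = 3*sqrt(108 + 5*sqrt(165)/33) (M = 3*sqrt(108 + sqrt((2 + 2*9*(-1)) + (40/(-33) - 1*(-21)))) = 3*sqrt(108 + sqrt((2 - 18) + (40*(-1/33) + 21))) = 3*sqrt(108 + sqrt(-16 + (-40/33 + 21))) = 3*sqrt(108 + sqrt(-16 + 653/33)) = 3*sqrt(108 + sqrt(125/33)) = 3*sqrt(108 + 5*sqrt(165)/33) ≈ 31.457)
M**2 = (33**(3/4)*sqrt(5*sqrt(5) + 108*sqrt(33))/11)**2 = 3*sqrt(33)*(5*sqrt(5) + 108*sqrt(33))/11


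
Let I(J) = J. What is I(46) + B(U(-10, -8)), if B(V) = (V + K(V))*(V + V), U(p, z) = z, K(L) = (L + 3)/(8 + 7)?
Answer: 538/3 ≈ 179.33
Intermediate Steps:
K(L) = ⅕ + L/15 (K(L) = (3 + L)/15 = (3 + L)*(1/15) = ⅕ + L/15)
B(V) = 2*V*(⅕ + 16*V/15) (B(V) = (V + (⅕ + V/15))*(V + V) = (⅕ + 16*V/15)*(2*V) = 2*V*(⅕ + 16*V/15))
I(46) + B(U(-10, -8)) = 46 + (2/15)*(-8)*(3 + 16*(-8)) = 46 + (2/15)*(-8)*(3 - 128) = 46 + (2/15)*(-8)*(-125) = 46 + 400/3 = 538/3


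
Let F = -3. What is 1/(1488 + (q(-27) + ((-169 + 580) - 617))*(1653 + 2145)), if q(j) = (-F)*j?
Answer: -1/1088538 ≈ -9.1866e-7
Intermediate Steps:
q(j) = 3*j (q(j) = (-1*(-3))*j = 3*j)
1/(1488 + (q(-27) + ((-169 + 580) - 617))*(1653 + 2145)) = 1/(1488 + (3*(-27) + ((-169 + 580) - 617))*(1653 + 2145)) = 1/(1488 + (-81 + (411 - 617))*3798) = 1/(1488 + (-81 - 206)*3798) = 1/(1488 - 287*3798) = 1/(1488 - 1090026) = 1/(-1088538) = -1/1088538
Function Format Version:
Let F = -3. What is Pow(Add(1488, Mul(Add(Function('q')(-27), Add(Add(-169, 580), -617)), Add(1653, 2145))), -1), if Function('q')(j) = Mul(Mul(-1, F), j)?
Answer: Rational(-1, 1088538) ≈ -9.1866e-7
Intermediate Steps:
Function('q')(j) = Mul(3, j) (Function('q')(j) = Mul(Mul(-1, -3), j) = Mul(3, j))
Pow(Add(1488, Mul(Add(Function('q')(-27), Add(Add(-169, 580), -617)), Add(1653, 2145))), -1) = Pow(Add(1488, Mul(Add(Mul(3, -27), Add(Add(-169, 580), -617)), Add(1653, 2145))), -1) = Pow(Add(1488, Mul(Add(-81, Add(411, -617)), 3798)), -1) = Pow(Add(1488, Mul(Add(-81, -206), 3798)), -1) = Pow(Add(1488, Mul(-287, 3798)), -1) = Pow(Add(1488, -1090026), -1) = Pow(-1088538, -1) = Rational(-1, 1088538)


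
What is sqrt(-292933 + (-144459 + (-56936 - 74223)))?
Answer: I*sqrt(568551) ≈ 754.02*I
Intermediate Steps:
sqrt(-292933 + (-144459 + (-56936 - 74223))) = sqrt(-292933 + (-144459 - 131159)) = sqrt(-292933 - 275618) = sqrt(-568551) = I*sqrt(568551)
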